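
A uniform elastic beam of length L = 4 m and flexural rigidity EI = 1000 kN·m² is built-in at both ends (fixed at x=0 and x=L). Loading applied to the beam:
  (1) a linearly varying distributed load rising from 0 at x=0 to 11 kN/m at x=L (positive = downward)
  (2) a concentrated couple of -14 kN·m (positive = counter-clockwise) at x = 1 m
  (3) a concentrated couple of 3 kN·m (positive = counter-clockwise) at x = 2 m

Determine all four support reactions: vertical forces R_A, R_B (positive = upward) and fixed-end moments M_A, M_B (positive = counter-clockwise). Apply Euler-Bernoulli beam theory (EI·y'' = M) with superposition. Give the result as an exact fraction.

Load 1 — triangular load w₀=11 kN/m (0→w₀ over full span):
  R_A = 3w₀L/20 = 3·11·4/20 = 33/5 kN
  M_A = w₀L²/30 = 11·4²/30 = 88/15 kN·m
  R_B = 7w₀L/20 = 7·11·4/20 = 77/5 kN
  M_B = -w₀L²/20 = -11·4²/20 = -44/5 kN·m
Load 2 — applied couple M₀=-14 kN·m at a=1 m (b=L-a=3):
  R_A = 6M₀ab/L³ = 6·(-14)·1·3/4³ = -63/16 kN
  M_A = M₀b(2a-b)/L² = (-14)·3·(2·1-3)/4² = 21/8 kN·m
  R_B = -6M₀ab/L³ = -6·(-14)·1·3/4³ = 63/16 kN
  M_B = M₀a(2b-a)/L² = (-14)·1·(2·3-1)/4² = -35/8 kN·m
Load 3 — applied couple M₀=3 kN·m at a=2 m (b=L-a=2):
  R_A = 6M₀ab/L³ = 6·3·2·2/4³ = 9/8 kN
  M_A = M₀b(2a-b)/L² = 3·2·(2·2-2)/4² = 3/4 kN·m
  R_B = -6M₀ab/L³ = -6·3·2·2/4³ = -9/8 kN
  M_B = M₀a(2b-a)/L² = 3·2·(2·2-2)/4² = 3/4 kN·m
Superposition: R_A = 303/80 kN, M_A = 1109/120 kN·m, R_B = 1457/80 kN, M_B = -497/40 kN·m

R_A = 303/80 kN, M_A = 1109/120 kN·m, R_B = 1457/80 kN, M_B = -497/40 kN·m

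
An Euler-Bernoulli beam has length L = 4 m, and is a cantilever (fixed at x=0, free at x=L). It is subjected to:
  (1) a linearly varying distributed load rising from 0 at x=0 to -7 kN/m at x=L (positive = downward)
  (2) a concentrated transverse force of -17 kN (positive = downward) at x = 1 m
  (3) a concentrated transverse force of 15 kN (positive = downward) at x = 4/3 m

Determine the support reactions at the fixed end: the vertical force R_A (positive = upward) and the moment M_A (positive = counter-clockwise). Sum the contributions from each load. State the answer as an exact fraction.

Load 1 — triangular load w₀=-7 kN/m (0→w₀ over full span):
  R_A = w₀L/2 = (-7)·4/2 = -14 kN
  M_A = w₀L²/3 = (-7)·4²/3 = -112/3 kN·m
Load 2 — point force P=-17 kN at a=1 m (b=L-a=3):
  R_A = P = (-17) = -17 kN
  M_A = Pa = (-17)·1 = -17 kN·m
Load 3 — point force P=15 kN at a=4/3 m (b=L-a=8/3):
  R_A = P = 15 kN
  M_A = Pa = 15·(4/3) = 20 kN·m
Superposition: R_A = -16 kN, M_A = -103/3 kN·m

R_A = -16 kN, M_A = -103/3 kN·m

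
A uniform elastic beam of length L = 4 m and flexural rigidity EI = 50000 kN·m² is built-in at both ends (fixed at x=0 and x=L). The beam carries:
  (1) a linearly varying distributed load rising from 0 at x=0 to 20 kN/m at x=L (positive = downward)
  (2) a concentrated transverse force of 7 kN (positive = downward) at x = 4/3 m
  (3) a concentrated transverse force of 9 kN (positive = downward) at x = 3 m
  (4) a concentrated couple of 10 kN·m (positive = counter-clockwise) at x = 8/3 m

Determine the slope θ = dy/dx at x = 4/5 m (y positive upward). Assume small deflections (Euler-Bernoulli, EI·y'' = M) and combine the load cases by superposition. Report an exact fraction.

Load 1 — triangular load w₀=20 kN/m (0→w₀ over full span):
  θ_1 = -w₀(2x(L-x)(L-2x)(x+2L)+x²(L-x)²)/(120LEI) = -20·(2·(4/5)·(4-(4/5))·(4-2·(4/5))·((4/5)+2·4)+(4/5)²·(4-(4/5))²)/(120·4·50000) = -112/1171875 rad
Load 2 — point force P=7 kN at a=4/3 m (b=L-a=8/3):
  θ_2 = -Pb²x(2aL-(3a+b)x)/(2L³EI)  [x≤a] = -7·(8/3)²·(4/5)·(2·(4/3)·4-(3·(4/3)+(8/3))·(4/5))/(2·4³·50000) = -14/421875 rad
Load 3 — point force P=9 kN at a=3 m (b=L-a=1):
  θ_3 = -Pb²x(2aL-(3a+b)x)/(2L³EI)  [x≤a] = -9·1²·(4/5)·(2·3·4-(3·3+1)·(4/5))/(2·4³·50000) = -9/500000 rad
Load 4 — applied couple M₀=10 kN·m at a=8/3 m (b=L-a=4/3):
  θ_4 = (R_Ax²/2 - M_Ax)/EI  [x≤a] with R_A=10/3, M_A=10/3 = ((10/3)·(4/5)²/2 - (10/3)·(4/5))/50000 = -1/31250 rad
Superposition: θ = Σ θ_i = -60331/337500000 rad ≈ -0.000179 rad

θ(4/5) = -60331/337500000 rad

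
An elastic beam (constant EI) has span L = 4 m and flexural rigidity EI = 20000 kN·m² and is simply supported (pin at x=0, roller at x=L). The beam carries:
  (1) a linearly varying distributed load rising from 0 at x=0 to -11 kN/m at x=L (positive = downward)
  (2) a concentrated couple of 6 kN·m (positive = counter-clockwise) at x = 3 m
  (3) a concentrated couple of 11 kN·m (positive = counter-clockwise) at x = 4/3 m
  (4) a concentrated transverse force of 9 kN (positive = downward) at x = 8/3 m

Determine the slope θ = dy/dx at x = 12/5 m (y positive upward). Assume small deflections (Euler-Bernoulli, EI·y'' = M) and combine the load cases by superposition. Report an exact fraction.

θ(12/5) = -53989/450000000 rad

Load 1 — triangular load w₀=-11 kN/m (0→w₀ over full span):
  θ_1 = -w₀(7L⁴-30L²x²+15x⁴)/(360LEI) = -(-11)·(7·4⁴-30·4²·(12/5)²+15·(12/5)⁴)/(360·4·20000) = -638/3515625 rad
Load 2 — applied couple M₀=6 kN·m at a=3 m (b=L-a=1):
  θ_2 = (M₀x²/(2L)+C₁)/EI  [x≤a] with C₁=M₀(3b²-L²)/(6L)=-13/4 = (6·(12/5)²/(2·4)+(-13/4))/20000 = 107/2000000 rad
Load 3 — applied couple M₀=11 kN·m at a=4/3 m (b=L-a=8/3):
  θ_3 = (M₀x²/(2L)-M₀(x-a)+C₁)/EI  [x>a] with C₁=M₀(3b²-L²)/(6L)=22/9 = (11·(12/5)²/(2·4)-11·((12/5)-(4/3))+(22/9))/20000 = -77/1125000 rad
Load 4 — point force P=9 kN at a=8/3 m (b=L-a=4/3):
  θ_4 = -Pb(L²-b²-3x²)/(6LEI)  [x≤a] = -9·(4/3)·(4²-(4/3)²-3·(12/5)²)/(6·4·20000) = 43/562500 rad
Superposition: θ = Σ θ_i = -53989/450000000 rad ≈ -0.000120 rad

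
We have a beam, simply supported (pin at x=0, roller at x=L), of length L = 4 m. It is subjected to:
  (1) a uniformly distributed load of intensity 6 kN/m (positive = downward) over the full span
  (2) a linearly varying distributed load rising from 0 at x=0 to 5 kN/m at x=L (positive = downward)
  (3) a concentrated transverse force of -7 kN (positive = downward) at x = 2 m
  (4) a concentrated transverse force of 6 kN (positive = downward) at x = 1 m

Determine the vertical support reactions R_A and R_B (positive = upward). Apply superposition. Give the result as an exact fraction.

Load 1 — uniform load w=6 kN/m over full span:
  R_A = wL/2 = 6·4/2 = 12 kN
  R_B = wL/2 = 6·4/2 = 12 kN
Load 2 — triangular load w₀=5 kN/m (0→w₀ over full span):
  R_A = w₀L/6 = 5·4/6 = 10/3 kN
  R_B = w₀L/3 = 5·4/3 = 20/3 kN
Load 3 — point force P=-7 kN at a=2 m (b=L-a=2):
  R_A = Pb/L = (-7)·2/4 = -7/2 kN
  R_B = Pa/L = (-7)·2/4 = -7/2 kN
Load 4 — point force P=6 kN at a=1 m (b=L-a=3):
  R_A = Pb/L = 6·3/4 = 9/2 kN
  R_B = Pa/L = 6·1/4 = 3/2 kN
Superposition: R_A = 49/3 kN, R_B = 50/3 kN

R_A = 49/3 kN, R_B = 50/3 kN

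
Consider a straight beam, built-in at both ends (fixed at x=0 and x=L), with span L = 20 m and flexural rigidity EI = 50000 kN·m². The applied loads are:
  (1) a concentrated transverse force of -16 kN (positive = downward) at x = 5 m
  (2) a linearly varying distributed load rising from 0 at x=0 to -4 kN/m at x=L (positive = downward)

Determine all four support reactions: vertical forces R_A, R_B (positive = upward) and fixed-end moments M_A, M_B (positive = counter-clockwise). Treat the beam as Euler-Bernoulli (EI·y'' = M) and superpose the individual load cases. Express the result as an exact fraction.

Load 1 — point force P=-16 kN at a=5 m (b=L-a=15):
  R_A = Pb²(3a+b)/L³ = (-16)·15²·(3·5+15)/20³ = -27/2 kN
  M_A = Pab²/L² = (-16)·5·15²/20² = -45 kN·m
  R_B = Pa²(a+3b)/L³ = (-16)·5²·(5+3·15)/20³ = -5/2 kN
  M_B = -Pa²b/L² = -(-16)·5²·15/20² = 15 kN·m
Load 2 — triangular load w₀=-4 kN/m (0→w₀ over full span):
  R_A = 3w₀L/20 = 3·(-4)·20/20 = -12 kN
  M_A = w₀L²/30 = (-4)·20²/30 = -160/3 kN·m
  R_B = 7w₀L/20 = 7·(-4)·20/20 = -28 kN
  M_B = -w₀L²/20 = -(-4)·20²/20 = 80 kN·m
Superposition: R_A = -51/2 kN, M_A = -295/3 kN·m, R_B = -61/2 kN, M_B = 95 kN·m

R_A = -51/2 kN, M_A = -295/3 kN·m, R_B = -61/2 kN, M_B = 95 kN·m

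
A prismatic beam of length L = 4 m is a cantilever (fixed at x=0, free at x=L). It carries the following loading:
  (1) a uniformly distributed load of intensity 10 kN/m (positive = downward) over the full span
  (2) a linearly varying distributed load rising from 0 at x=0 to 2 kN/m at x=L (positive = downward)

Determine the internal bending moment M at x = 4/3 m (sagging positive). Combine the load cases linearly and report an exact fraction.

M(4/3) = -3328/81 kN·m

Load 1 — uniform load w=10 kN/m over full span:
  M_1 = -w(L-x)²/2 = -10·(4-(4/3))²/2 = -320/9 kN·m
Load 2 — triangular load w₀=2 kN/m (0→w₀ over full span):
  M_2 = w₀Lx/2 - w₀L²/3 - w₀x³/(6L) = 2·4·(4/3)/2 - 2·4²/3 - 2·(4/3)³/(6·4) = -448/81 kN·m
Superposition: M = Σ M_i = -3328/81 kN·m ≈ -41.086420 kN·m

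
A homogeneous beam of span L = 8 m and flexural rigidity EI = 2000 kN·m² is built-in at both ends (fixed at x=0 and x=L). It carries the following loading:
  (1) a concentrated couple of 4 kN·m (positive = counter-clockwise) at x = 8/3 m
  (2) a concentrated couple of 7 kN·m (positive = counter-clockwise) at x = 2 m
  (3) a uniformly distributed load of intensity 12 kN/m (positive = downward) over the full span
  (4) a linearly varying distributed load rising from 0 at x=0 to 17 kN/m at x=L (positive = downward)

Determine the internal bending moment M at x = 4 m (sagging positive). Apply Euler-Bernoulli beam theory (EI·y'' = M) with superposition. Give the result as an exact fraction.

Load 1 — applied couple M₀=4 kN·m at a=8/3 m (b=L-a=16/3):
  M_1 = R_Ax - M_A - M₀  [x>a] with R_A=2/3, M_A=0 = (2/3)·4 - 0 - 4 = -4/3 kN·m
Load 2 — applied couple M₀=7 kN·m at a=2 m (b=L-a=6):
  M_2 = R_Ax - M_A - M₀  [x>a] with R_A=63/64, M_A=-21/16 = (63/64)·4 - (-21/16) - 7 = -7/4 kN·m
Load 3 — uniform load w=12 kN/m over full span:
  M_3 = wLx/2 - wL²/12 - wx²/2 = 12·8·4/2 - 12·8²/12 - 12·4²/2 = 32 kN·m
Load 4 — triangular load w₀=17 kN/m (0→w₀ over full span):
  M_4 = 3w₀Lx/20 - w₀L²/30 - w₀x³/(6L) = 3·17·8·4/20 - 17·8²/30 - 17·4³/(6·8) = 68/3 kN·m
Superposition: M = Σ M_i = 619/12 kN·m ≈ 51.583333 kN·m

M(4) = 619/12 kN·m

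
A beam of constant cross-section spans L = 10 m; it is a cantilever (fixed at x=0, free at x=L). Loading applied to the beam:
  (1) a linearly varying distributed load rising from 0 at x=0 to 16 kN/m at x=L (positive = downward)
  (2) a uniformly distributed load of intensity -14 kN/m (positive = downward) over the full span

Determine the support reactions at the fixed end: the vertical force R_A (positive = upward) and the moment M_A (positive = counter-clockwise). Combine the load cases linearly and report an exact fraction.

R_A = -60 kN, M_A = -500/3 kN·m

Load 1 — triangular load w₀=16 kN/m (0→w₀ over full span):
  R_A = w₀L/2 = 16·10/2 = 80 kN
  M_A = w₀L²/3 = 16·10²/3 = 1600/3 kN·m
Load 2 — uniform load w=-14 kN/m over full span:
  R_A = wL = (-14)·10 = -140 kN
  M_A = wL²/2 = (-14)·10²/2 = -700 kN·m
Superposition: R_A = -60 kN, M_A = -500/3 kN·m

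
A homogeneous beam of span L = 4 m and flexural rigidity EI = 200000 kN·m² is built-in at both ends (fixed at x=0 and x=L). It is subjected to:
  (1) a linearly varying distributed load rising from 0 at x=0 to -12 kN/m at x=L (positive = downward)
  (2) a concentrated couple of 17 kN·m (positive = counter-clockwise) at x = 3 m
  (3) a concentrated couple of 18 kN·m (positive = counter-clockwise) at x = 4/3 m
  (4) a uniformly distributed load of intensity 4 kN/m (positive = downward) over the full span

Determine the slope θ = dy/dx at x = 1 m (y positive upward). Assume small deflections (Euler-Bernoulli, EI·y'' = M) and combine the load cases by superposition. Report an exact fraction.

Load 1 — triangular load w₀=-12 kN/m (0→w₀ over full span):
  θ_1 = -w₀(2x(L-x)(L-2x)(x+2L)+x²(L-x)²)/(120LEI) = -(-12)·(2·1·(4-1)·(4-2·1)·(1+2·4)+1²·(4-1)²)/(120·4·200000) = 117/8000000 rad
Load 2 — applied couple M₀=17 kN·m at a=3 m (b=L-a=1):
  θ_2 = (R_Ax²/2 - M_Ax)/EI  [x≤a] with R_A=153/32, M_A=85/16 = ((153/32)·1²/2 - (85/16)·1)/200000 = -187/12800000 rad
Load 3 — applied couple M₀=18 kN·m at a=4/3 m (b=L-a=8/3):
  θ_3 = (R_Ax²/2 - M_Ax)/EI  [x≤a] with R_A=6, M_A=0 = (6·1²/2 - 0·1)/200000 = 3/200000 rad
Load 4 — uniform load w=4 kN/m over full span:
  θ_4 = -wx(L-x)(L-2x)/(12EI) = -4·1·(4-1)·(4-2·1)/(12·200000) = -1/100000 rad
Superposition: θ = Σ θ_i = 321/64000000 rad ≈ 0.000005 rad

θ(1) = 321/64000000 rad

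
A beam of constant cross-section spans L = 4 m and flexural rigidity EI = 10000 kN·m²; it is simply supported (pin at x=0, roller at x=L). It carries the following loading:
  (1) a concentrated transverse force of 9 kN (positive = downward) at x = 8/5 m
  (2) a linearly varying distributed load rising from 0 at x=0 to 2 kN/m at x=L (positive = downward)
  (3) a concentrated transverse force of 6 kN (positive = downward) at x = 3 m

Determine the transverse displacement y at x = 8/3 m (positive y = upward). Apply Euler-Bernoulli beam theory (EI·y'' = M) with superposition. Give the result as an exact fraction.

Load 1 — point force P=9 kN at a=8/5 m (b=L-a=12/5):
  y_1 = -Pa(L-x)(2Lx-a²-x²)/(6LEI)  [x>a] = -9·(8/5)·(4-(8/3))·(2·4·(8/3)-(8/5)²-(8/3)²)/(6·4·10000) = -656/703125 m
Load 2 — triangular load w₀=2 kN/m (0→w₀ over full span):
  y_2 = -w₀x(7L⁴-10L²x²+3x⁴)/(360LEI) = -2·(8/3)·(7·4⁴-10·4²·(8/3)²+3·(8/3)⁴)/(360·4·10000) = -136/455625 m
Load 3 — point force P=6 kN at a=3 m (b=L-a=1):
  y_3 = -Pbx(L²-b²-x²)/(6LEI)  [x≤a] = -6·1·(8/3)·(4²-1²-(8/3)²)/(6·4·10000) = -71/135000 m
Superposition: y = Σ y_i = -800713/455625000 m ≈ -0.001757 m

y(8/3) = -800713/455625000 m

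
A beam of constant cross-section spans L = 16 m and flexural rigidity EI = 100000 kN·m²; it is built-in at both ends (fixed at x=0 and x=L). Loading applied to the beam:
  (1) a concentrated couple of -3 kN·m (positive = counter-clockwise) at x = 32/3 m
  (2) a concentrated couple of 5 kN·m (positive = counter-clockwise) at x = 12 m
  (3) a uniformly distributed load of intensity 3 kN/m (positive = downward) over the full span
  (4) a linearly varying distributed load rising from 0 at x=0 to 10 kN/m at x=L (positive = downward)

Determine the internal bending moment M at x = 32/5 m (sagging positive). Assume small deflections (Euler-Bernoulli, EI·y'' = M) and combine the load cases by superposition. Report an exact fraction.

M(32/5) = 27683/400 kN·m

Load 1 — applied couple M₀=-3 kN·m at a=32/3 m (b=L-a=16/3):
  M_1 = R_Ax - M_A  [x≤a] with R_A=-1/4, M_A=-1 = (-1/4)·(32/5) - (-1) = -3/5 kN·m
Load 2 — applied couple M₀=5 kN·m at a=12 m (b=L-a=4):
  M_2 = R_Ax - M_A  [x≤a] with R_A=45/128, M_A=25/16 = (45/128)·(32/5) - (25/16) = 11/16 kN·m
Load 3 — uniform load w=3 kN/m over full span:
  M_3 = wLx/2 - wL²/12 - wx²/2 = 3·16·(32/5)/2 - 3·16²/12 - 3·(32/5)²/2 = 704/25 kN·m
Load 4 — triangular load w₀=10 kN/m (0→w₀ over full span):
  M_4 = 3w₀Lx/20 - w₀L²/30 - w₀x³/(6L) = 3·10·16·(32/5)/20 - 10·16²/30 - 10·(32/5)³/(6·16) = 1024/25 kN·m
Superposition: M = Σ M_i = 27683/400 kN·m ≈ 69.207500 kN·m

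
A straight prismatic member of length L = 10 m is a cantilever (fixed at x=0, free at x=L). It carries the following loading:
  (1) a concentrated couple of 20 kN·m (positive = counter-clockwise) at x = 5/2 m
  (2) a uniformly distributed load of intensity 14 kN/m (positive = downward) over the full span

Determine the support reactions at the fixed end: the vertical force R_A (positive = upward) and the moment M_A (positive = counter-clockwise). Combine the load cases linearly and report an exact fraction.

R_A = 140 kN, M_A = 680 kN·m

Load 1 — applied couple M₀=20 kN·m at a=5/2 m (b=L-a=15/2):
  R_A = 0 kN
  M_A = -M₀ = -20 kN·m
Load 2 — uniform load w=14 kN/m over full span:
  R_A = wL = 14·10 = 140 kN
  M_A = wL²/2 = 14·10²/2 = 700 kN·m
Superposition: R_A = 140 kN, M_A = 680 kN·m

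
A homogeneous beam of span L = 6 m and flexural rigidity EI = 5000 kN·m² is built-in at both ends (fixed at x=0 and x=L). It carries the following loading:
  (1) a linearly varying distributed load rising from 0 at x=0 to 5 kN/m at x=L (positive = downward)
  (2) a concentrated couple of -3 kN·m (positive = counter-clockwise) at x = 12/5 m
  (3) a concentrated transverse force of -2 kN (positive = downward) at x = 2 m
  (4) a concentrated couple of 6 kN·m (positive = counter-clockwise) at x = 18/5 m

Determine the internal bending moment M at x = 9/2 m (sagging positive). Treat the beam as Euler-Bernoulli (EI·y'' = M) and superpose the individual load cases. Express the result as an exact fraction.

Load 1 — triangular load w₀=5 kN/m (0→w₀ over full span):
  M_1 = 3w₀Lx/20 - w₀L²/30 - w₀x³/(6L) = 3·5·6·(9/2)/20 - 5·6²/30 - 5·(9/2)³/(6·6) = 51/32 kN·m
Load 2 — applied couple M₀=-3 kN·m at a=12/5 m (b=L-a=18/5):
  M_2 = R_Ax - M_A - M₀  [x>a] with R_A=-18/25, M_A=-9/25 = (-18/25)·(9/2) - (-9/25) - (-3) = 3/25 kN·m
Load 3 — point force P=-2 kN at a=2 m (b=L-a=4):
  M_3 = Pa²(a+3b)(L-x)/L³ - Pa²b/L²  [x>a] = (-2)·2²·(2+3·4)·(6-(9/2))/6³ - (-2)·2²·4/6² = 1/9 kN·m
Load 4 — applied couple M₀=6 kN·m at a=18/5 m (b=L-a=12/5):
  M_4 = R_Ax - M_A - M₀  [x>a] with R_A=36/25, M_A=48/25 = (36/25)·(9/2) - (48/25) - 6 = -36/25 kN·m
Superposition: M = Σ M_i = 2771/7200 kN·m ≈ 0.384861 kN·m

M(9/2) = 2771/7200 kN·m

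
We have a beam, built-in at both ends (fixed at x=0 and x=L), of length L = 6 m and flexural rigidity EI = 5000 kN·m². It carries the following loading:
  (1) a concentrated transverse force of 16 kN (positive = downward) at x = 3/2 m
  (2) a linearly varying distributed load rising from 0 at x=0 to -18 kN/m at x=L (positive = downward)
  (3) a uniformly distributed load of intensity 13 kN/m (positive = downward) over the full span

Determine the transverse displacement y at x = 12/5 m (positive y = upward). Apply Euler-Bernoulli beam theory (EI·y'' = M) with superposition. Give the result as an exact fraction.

y(12/5) = -363771/78125000 m

Load 1 — point force P=16 kN at a=3/2 m (b=L-a=9/2):
  y_1 = -Pa²(L-x)²(3bL-(3b+a)(L-x))/(6L³EI)  [x>a] = -16·(3/2)²·(6-(12/5))²·(3·(9/2)·6-(3·(9/2)+(3/2))·(6-(12/5)))/(6·6³·5000) = -243/125000 m
Load 2 — triangular load w₀=-18 kN/m (0→w₀ over full span):
  y_2 = -w₀x²(L-x)²(x+2L)/(120LEI) = -(-18)·(12/5)²·(6-(12/5))²·((12/5)+2·6)/(120·6·5000) = 52488/9765625 m
Load 3 — uniform load w=13 kN/m over full span:
  y_3 = -wx²(L-x)²/(24EI) = -13·(12/5)²·(6-(12/5))²/(24·5000) = -3159/390625 m
Superposition: y = Σ y_i = -363771/78125000 m ≈ -0.004656 m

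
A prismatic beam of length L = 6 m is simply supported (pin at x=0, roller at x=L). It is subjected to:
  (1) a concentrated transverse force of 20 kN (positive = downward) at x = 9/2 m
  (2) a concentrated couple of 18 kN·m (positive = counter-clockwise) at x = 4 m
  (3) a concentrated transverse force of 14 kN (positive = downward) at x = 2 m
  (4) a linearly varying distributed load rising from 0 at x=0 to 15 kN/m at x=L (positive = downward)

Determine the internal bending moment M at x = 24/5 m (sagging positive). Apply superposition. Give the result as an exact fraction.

Load 1 — point force P=20 kN at a=9/2 m (b=L-a=3/2):
  M_1 = Pa(L-x)/L  [x>a] = 20·(9/2)·(6-(24/5))/6 = 18 kN·m
Load 2 — applied couple M₀=18 kN·m at a=4 m (b=L-a=2):
  M_2 = M₀x/L - M₀  [x>a] = 18·(24/5)/6 - 18 = -18/5 kN·m
Load 3 — point force P=14 kN at a=2 m (b=L-a=4):
  M_3 = Pa(L-x)/L  [x>a] = 14·2·(6-(24/5))/6 = 28/5 kN·m
Load 4 — triangular load w₀=15 kN/m (0→w₀ over full span):
  M_4 = w₀Lx/6 - w₀x³/(6L) = 15·6·(24/5)/6 - 15·(24/5)³/(6·6) = 648/25 kN·m
Superposition: M = Σ M_i = 1148/25 kN·m ≈ 45.920000 kN·m

M(24/5) = 1148/25 kN·m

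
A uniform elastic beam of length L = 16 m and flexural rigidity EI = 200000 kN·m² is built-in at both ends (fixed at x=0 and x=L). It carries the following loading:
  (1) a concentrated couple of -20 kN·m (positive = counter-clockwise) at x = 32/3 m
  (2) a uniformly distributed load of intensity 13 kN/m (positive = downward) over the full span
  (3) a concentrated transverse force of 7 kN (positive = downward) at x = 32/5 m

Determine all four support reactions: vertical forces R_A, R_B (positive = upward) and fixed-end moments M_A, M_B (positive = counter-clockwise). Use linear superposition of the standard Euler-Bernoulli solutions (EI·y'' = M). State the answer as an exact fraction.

Load 1 — applied couple M₀=-20 kN·m at a=32/3 m (b=L-a=16/3):
  R_A = 6M₀ab/L³ = 6·(-20)·(32/3)·(16/3)/16³ = -5/3 kN
  M_A = M₀b(2a-b)/L² = (-20)·(16/3)·(2·(32/3)-(16/3))/16² = -20/3 kN·m
  R_B = -6M₀ab/L³ = -6·(-20)·(32/3)·(16/3)/16³ = 5/3 kN
  M_B = M₀a(2b-a)/L² = (-20)·(32/3)·(2·(16/3)-(32/3))/16² = 0 kN·m
Load 2 — uniform load w=13 kN/m over full span:
  R_A = wL/2 = 13·16/2 = 104 kN
  M_A = wL²/12 = 13·16²/12 = 832/3 kN·m
  R_B = wL/2 = 13·16/2 = 104 kN
  M_B = -wL²/12 = -13·16²/12 = -832/3 kN·m
Load 3 — point force P=7 kN at a=32/5 m (b=L-a=48/5):
  R_A = Pb²(3a+b)/L³ = 7·(48/5)²·(3·(32/5)+(48/5))/16³ = 567/125 kN
  M_A = Pab²/L² = 7·(32/5)·(48/5)²/16² = 2016/125 kN·m
  R_B = Pa²(a+3b)/L³ = 7·(32/5)²·((32/5)+3·(48/5))/16³ = 308/125 kN
  M_B = -Pa²b/L² = -7·(32/5)²·(48/5)/16² = -1344/125 kN·m
Superposition: R_A = 40076/375 kN, M_A = 107548/375 kN·m, R_B = 40549/375 kN, M_B = -108032/375 kN·m

R_A = 40076/375 kN, M_A = 107548/375 kN·m, R_B = 40549/375 kN, M_B = -108032/375 kN·m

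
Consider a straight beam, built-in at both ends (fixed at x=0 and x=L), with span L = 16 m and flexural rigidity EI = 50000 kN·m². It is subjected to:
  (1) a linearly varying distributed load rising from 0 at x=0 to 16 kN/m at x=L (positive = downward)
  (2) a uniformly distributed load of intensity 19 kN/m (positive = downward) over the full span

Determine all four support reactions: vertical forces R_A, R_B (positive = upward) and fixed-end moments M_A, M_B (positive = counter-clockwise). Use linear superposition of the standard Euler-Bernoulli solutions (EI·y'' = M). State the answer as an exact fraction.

R_A = 952/5 kN, M_A = 8128/15 kN·m, R_B = 1208/5 kN, M_B = -9152/15 kN·m

Load 1 — triangular load w₀=16 kN/m (0→w₀ over full span):
  R_A = 3w₀L/20 = 3·16·16/20 = 192/5 kN
  M_A = w₀L²/30 = 16·16²/30 = 2048/15 kN·m
  R_B = 7w₀L/20 = 7·16·16/20 = 448/5 kN
  M_B = -w₀L²/20 = -16·16²/20 = -1024/5 kN·m
Load 2 — uniform load w=19 kN/m over full span:
  R_A = wL/2 = 19·16/2 = 152 kN
  M_A = wL²/12 = 19·16²/12 = 1216/3 kN·m
  R_B = wL/2 = 19·16/2 = 152 kN
  M_B = -wL²/12 = -19·16²/12 = -1216/3 kN·m
Superposition: R_A = 952/5 kN, M_A = 8128/15 kN·m, R_B = 1208/5 kN, M_B = -9152/15 kN·m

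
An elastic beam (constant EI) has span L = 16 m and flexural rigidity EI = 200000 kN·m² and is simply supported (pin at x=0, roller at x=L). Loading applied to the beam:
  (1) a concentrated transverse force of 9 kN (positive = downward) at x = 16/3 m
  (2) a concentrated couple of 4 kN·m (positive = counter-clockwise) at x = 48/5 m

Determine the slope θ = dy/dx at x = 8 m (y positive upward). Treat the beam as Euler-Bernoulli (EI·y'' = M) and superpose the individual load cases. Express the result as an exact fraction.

θ(8) = 569/5625000 rad

Load 1 — point force P=9 kN at a=16/3 m (b=L-a=32/3):
  θ_1 = -Pa(2L²-6Lx+3x²+a²)/(6LEI)  [x>a] = -9·(16/3)·(2·16²-6·16·8+3·8²+(16/3)²)/(6·16·200000) = 1/11250 rad
Load 2 — applied couple M₀=4 kN·m at a=48/5 m (b=L-a=32/5):
  θ_2 = (M₀x²/(2L)+C₁)/EI  [x≤a] with C₁=M₀(3b²-L²)/(6L)=-416/75 = (4·8²/(2·16)+(-416/75))/200000 = 23/1875000 rad
Superposition: θ = Σ θ_i = 569/5625000 rad ≈ 0.000101 rad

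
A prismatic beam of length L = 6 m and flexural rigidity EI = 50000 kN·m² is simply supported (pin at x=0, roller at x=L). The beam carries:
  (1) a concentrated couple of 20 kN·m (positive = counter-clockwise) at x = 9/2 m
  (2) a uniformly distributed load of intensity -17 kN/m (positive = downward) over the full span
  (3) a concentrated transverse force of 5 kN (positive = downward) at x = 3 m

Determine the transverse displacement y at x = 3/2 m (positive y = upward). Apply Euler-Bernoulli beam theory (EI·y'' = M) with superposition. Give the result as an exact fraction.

Load 1 — applied couple M₀=20 kN·m at a=9/2 m (b=L-a=3/2):
  y_1 = (M₀x³/(6L)+C₁x)/EI  [x≤a] with C₁=M₀(3b²-L²)/(6L)=-65/4 = (20·(3/2)³/(6·6)+(-65/4)·(3/2))/50000 = -9/20000 m
Load 2 — uniform load w=-17 kN/m over full span:
  y_2 = -wx(L³-2Lx²+x³)/(24EI) = -(-17)·(3/2)·(6³-2·6·(3/2)²+(3/2)³)/(24·50000) = 26163/6400000 m
Load 3 — point force P=5 kN at a=3 m (b=L-a=3):
  y_3 = -Pbx(L²-b²-x²)/(6LEI)  [x≤a] = -5·3·(3/2)·(6²-3²-(3/2)²)/(6·6·50000) = -99/320000 m
Superposition: y = Σ y_i = 21303/6400000 m ≈ 0.003329 m

y(3/2) = 21303/6400000 m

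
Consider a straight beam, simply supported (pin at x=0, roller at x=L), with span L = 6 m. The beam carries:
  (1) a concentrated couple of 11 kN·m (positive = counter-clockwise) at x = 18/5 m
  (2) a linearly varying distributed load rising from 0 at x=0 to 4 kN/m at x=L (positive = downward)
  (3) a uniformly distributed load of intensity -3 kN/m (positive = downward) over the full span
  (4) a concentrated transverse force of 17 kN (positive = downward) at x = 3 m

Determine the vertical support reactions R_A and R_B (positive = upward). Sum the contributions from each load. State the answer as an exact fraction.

R_A = 16/3 kN, R_B = 17/3 kN

Load 1 — applied couple M₀=11 kN·m at a=18/5 m (b=L-a=12/5):
  R_A = M₀/L = 11/6 kN
  R_B = -M₀/L = -11/6 kN
Load 2 — triangular load w₀=4 kN/m (0→w₀ over full span):
  R_A = w₀L/6 = 4·6/6 = 4 kN
  R_B = w₀L/3 = 4·6/3 = 8 kN
Load 3 — uniform load w=-3 kN/m over full span:
  R_A = wL/2 = (-3)·6/2 = -9 kN
  R_B = wL/2 = (-3)·6/2 = -9 kN
Load 4 — point force P=17 kN at a=3 m (b=L-a=3):
  R_A = Pb/L = 17·3/6 = 17/2 kN
  R_B = Pa/L = 17·3/6 = 17/2 kN
Superposition: R_A = 16/3 kN, R_B = 17/3 kN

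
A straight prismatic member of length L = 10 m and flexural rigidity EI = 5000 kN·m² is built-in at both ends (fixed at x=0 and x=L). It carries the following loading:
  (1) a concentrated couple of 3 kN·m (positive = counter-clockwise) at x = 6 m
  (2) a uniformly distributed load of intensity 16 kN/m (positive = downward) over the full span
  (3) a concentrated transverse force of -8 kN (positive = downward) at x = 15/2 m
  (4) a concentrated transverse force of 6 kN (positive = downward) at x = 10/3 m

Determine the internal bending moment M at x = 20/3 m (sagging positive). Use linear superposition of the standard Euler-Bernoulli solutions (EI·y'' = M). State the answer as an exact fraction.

Load 1 — applied couple M₀=3 kN·m at a=6 m (b=L-a=4):
  M_1 = R_Ax - M_A - M₀  [x>a] with R_A=54/125, M_A=24/25 = (54/125)·(20/3) - (24/25) - 3 = -27/25 kN·m
Load 2 — uniform load w=16 kN/m over full span:
  M_2 = wLx/2 - wL²/12 - wx²/2 = 16·10·(20/3)/2 - 16·10²/12 - 16·(20/3)²/2 = 400/9 kN·m
Load 3 — point force P=-8 kN at a=15/2 m (b=L-a=5/2):
  M_3 = Pb²(3a+b)x/L³ - Pab²/L²  [x≤a] = (-8)·(5/2)²·(3·(15/2)+(5/2))·(20/3)/10³ - (-8)·(15/2)·(5/2)²/10² = -55/12 kN·m
Load 4 — point force P=6 kN at a=10/3 m (b=L-a=20/3):
  M_4 = Pa²(a+3b)(L-x)/L³ - Pa²b/L²  [x>a] = 6·(10/3)²·((10/3)+3·(20/3))·(10-(20/3))/10³ - 6·(10/3)²·(20/3)/10² = 20/27 kN·m
Superposition: M = Σ M_i = 106709/2700 kN·m ≈ 39.521852 kN·m

M(20/3) = 106709/2700 kN·m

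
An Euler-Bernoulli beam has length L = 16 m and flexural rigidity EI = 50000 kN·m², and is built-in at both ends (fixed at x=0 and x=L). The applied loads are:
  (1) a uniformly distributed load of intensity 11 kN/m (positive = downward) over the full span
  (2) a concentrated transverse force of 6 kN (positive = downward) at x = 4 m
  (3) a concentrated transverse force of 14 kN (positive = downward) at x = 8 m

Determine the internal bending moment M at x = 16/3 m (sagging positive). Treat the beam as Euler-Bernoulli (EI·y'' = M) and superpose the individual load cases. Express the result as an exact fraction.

M(16/3) = 1675/18 kN·m

Load 1 — uniform load w=11 kN/m over full span:
  M_1 = wLx/2 - wL²/12 - wx²/2 = 11·16·(16/3)/2 - 11·16²/12 - 11·(16/3)²/2 = 704/9 kN·m
Load 2 — point force P=6 kN at a=4 m (b=L-a=12):
  M_2 = Pa²(a+3b)(L-x)/L³ - Pa²b/L²  [x>a] = 6·4²·(4+3·12)·(16-(16/3))/16³ - 6·4²·12/16² = 11/2 kN·m
Load 3 — point force P=14 kN at a=8 m (b=L-a=8):
  M_3 = Pb²(3a+b)x/L³ - Pab²/L²  [x≤a] = 14·8²·(3·8+8)·(16/3)/16³ - 14·8·8²/16² = 28/3 kN·m
Superposition: M = Σ M_i = 1675/18 kN·m ≈ 93.055556 kN·m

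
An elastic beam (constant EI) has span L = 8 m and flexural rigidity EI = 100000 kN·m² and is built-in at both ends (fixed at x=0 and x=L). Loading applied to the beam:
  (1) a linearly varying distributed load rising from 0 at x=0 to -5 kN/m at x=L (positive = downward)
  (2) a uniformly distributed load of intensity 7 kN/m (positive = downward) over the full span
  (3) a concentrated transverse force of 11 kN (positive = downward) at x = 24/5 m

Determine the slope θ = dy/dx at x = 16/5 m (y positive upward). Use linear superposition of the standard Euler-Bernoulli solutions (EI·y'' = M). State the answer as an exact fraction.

Load 1 — triangular load w₀=-5 kN/m (0→w₀ over full span):
  θ_1 = -w₀(2x(L-x)(L-2x)(x+2L)+x²(L-x)²)/(120LEI) = -(-5)·(2·(16/5)·(8-(16/5))·(8-2·(16/5))·((16/5)+2·8)+(16/5)²·(8-(16/5))²)/(120·8·100000) = 24/390625 rad
Load 2 — uniform load w=7 kN/m over full span:
  θ_2 = -wx(L-x)(L-2x)/(12EI) = -7·(16/5)·(8-(16/5))·(8-2·(16/5))/(12·100000) = -56/390625 rad
Load 3 — point force P=11 kN at a=24/5 m (b=L-a=16/5):
  θ_3 = -Pb²x(2aL-(3a+b)x)/(2L³EI)  [x≤a] = -11·(16/5)²·(16/5)·(2·(24/5)·8-(3·(24/5)+(16/5))·(16/5))/(2·8³·100000) = -704/9765625 rad
Superposition: θ = Σ θ_i = -1504/9765625 rad ≈ -0.000154 rad

θ(16/5) = -1504/9765625 rad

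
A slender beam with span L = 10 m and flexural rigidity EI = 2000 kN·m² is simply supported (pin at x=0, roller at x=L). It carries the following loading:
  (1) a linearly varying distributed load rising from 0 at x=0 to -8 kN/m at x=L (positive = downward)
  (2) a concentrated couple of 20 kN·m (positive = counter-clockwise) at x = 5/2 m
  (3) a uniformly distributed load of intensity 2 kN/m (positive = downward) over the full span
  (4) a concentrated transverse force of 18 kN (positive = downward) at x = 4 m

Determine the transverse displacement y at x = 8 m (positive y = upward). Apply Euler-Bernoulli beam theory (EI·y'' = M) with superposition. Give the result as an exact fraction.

y(8) = 4493/300000 m

Load 1 — triangular load w₀=-8 kN/m (0→w₀ over full span):
  y_1 = -w₀x(7L⁴-10L²x²+3x⁴)/(360LEI) = -(-8)·8·(7·10⁴-10·10²·8²+3·8⁴)/(360·10·2000) = 508/3125 m
Load 2 — applied couple M₀=20 kN·m at a=5/2 m (b=L-a=15/2):
  y_2 = (M₀x³/(6L)-M₀(x-a)²/2+C₁x)/EI  [x>a] with C₁=M₀(3b²-L²)/(6L)=275/12 = (20·8³/(6·10)-20·(8-(5/2))²/2+(275/12)·8)/2000 = 103/4000 m
Load 3 — uniform load w=2 kN/m over full span:
  y_3 = -wx(L³-2Lx²+x³)/(24EI) = -2·8·(10³-2·10·8²+8³)/(24·2000) = -29/375 m
Load 4 — point force P=18 kN at a=4 m (b=L-a=6):
  y_4 = -Pa(L-x)(2Lx-a²-x²)/(6LEI)  [x>a] = -18·4·(10-8)·(2·10·8-4²-8²)/(6·10·2000) = -12/125 m
Superposition: y = Σ y_i = 4493/300000 m ≈ 0.014977 m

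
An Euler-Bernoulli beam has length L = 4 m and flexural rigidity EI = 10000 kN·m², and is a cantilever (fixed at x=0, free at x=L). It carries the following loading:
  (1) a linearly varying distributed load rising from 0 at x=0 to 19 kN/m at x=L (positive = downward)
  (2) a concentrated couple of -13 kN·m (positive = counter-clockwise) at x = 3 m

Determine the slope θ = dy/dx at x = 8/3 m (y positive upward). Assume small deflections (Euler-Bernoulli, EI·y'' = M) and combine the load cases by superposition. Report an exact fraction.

θ(8/3) = -5461/303750 rad

Load 1 — triangular load w₀=19 kN/m (0→w₀ over full span):
  θ_1 = (w₀Lx²/4-w₀L²x/3-w₀x⁴/(24L))/EI = (19·4·(8/3)²/4-19·4²·(8/3)/3-19·(8/3)⁴/(24·4))/10000 = -2204/151875 rad
Load 2 — applied couple M₀=-13 kN·m at a=3 m (b=L-a=1):
  θ_2 = M₀x/EI  [x≤a] = (-13)·(8/3)/10000 = -13/3750 rad
Superposition: θ = Σ θ_i = -5461/303750 rad ≈ -0.017979 rad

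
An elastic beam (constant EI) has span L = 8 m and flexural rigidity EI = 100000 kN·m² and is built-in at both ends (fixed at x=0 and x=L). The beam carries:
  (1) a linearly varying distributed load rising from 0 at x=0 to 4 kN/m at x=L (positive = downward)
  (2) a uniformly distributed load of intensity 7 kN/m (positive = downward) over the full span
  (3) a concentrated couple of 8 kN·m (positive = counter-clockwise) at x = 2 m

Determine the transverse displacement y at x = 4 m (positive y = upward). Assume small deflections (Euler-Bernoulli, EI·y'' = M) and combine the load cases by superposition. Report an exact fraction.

y(4) = -11/12500 m

Load 1 — triangular load w₀=4 kN/m (0→w₀ over full span):
  y_1 = -w₀x²(L-x)²(x+2L)/(120LEI) = -4·4²·(8-4)²·(4+2·8)/(120·8·100000) = -2/9375 m
Load 2 — uniform load w=7 kN/m over full span:
  y_2 = -wx²(L-x)²/(24EI) = -7·4²·(8-4)²/(24·100000) = -7/9375 m
Load 3 — applied couple M₀=8 kN·m at a=2 m (b=L-a=6):
  y_3 = (R_Ax³/6 - M_Ax²/2 - M₀(x-a)²/2)/EI  [x>a] with R_A=9/8, M_A=-3/2 = ((9/8)·4³/6 - (-3/2)·4²/2 - 8·(4-2)²/2)/100000 = 1/12500 m
Superposition: y = Σ y_i = -11/12500 m ≈ -0.000880 m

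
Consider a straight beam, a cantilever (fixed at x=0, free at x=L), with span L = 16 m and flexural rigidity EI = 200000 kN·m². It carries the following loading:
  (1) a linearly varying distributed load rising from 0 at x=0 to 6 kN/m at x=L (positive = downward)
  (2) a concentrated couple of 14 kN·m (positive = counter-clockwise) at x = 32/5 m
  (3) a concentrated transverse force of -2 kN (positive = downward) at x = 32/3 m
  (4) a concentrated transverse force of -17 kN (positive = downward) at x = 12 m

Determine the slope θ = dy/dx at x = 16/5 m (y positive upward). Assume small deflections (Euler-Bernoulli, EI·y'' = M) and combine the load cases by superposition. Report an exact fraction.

θ(16/5) = -42521/11718750 rad

Load 1 — triangular load w₀=6 kN/m (0→w₀ over full span):
  θ_1 = (w₀Lx²/4-w₀L²x/3-w₀x⁴/(24L))/EI = (6·16·(16/5)²/4-6·16²·(16/5)/3-6·(16/5)⁴/(24·16))/200000 = -13616/1953125 rad
Load 2 — applied couple M₀=14 kN·m at a=32/5 m (b=L-a=48/5):
  θ_2 = M₀x/EI  [x≤a] = 14·(16/5)/200000 = 7/31250 rad
Load 3 — point force P=-2 kN at a=32/3 m (b=L-a=16/3):
  θ_3 = -Px(2a-x)/(2EI)  [x≤a] = -(-2)·(16/5)·(2·(32/3)-(16/5))/(2·200000) = 68/234375 rad
Load 4 — point force P=-17 kN at a=12 m (b=L-a=4):
  θ_4 = -Px(2a-x)/(2EI)  [x≤a] = -(-17)·(16/5)·(2·12-(16/5))/(2·200000) = 221/78125 rad
Superposition: θ = Σ θ_i = -42521/11718750 rad ≈ -0.003628 rad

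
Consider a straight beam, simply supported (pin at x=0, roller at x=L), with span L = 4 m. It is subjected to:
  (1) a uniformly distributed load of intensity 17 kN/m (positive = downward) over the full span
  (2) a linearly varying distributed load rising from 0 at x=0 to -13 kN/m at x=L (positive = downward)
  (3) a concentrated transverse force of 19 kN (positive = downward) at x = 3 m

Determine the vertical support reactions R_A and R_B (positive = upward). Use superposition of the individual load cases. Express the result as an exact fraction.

R_A = 361/12 kN, R_B = 371/12 kN

Load 1 — uniform load w=17 kN/m over full span:
  R_A = wL/2 = 17·4/2 = 34 kN
  R_B = wL/2 = 17·4/2 = 34 kN
Load 2 — triangular load w₀=-13 kN/m (0→w₀ over full span):
  R_A = w₀L/6 = (-13)·4/6 = -26/3 kN
  R_B = w₀L/3 = (-13)·4/3 = -52/3 kN
Load 3 — point force P=19 kN at a=3 m (b=L-a=1):
  R_A = Pb/L = 19·1/4 = 19/4 kN
  R_B = Pa/L = 19·3/4 = 57/4 kN
Superposition: R_A = 361/12 kN, R_B = 371/12 kN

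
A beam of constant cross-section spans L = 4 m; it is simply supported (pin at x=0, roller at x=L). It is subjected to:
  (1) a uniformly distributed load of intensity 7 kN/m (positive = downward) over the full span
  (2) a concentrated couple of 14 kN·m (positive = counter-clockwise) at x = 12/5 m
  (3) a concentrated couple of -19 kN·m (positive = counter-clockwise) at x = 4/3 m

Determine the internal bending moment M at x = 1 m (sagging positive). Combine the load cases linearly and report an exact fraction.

M(1) = 37/4 kN·m

Load 1 — uniform load w=7 kN/m over full span:
  M_1 = wx(L-x)/2 = 7·1·(4-1)/2 = 21/2 kN·m
Load 2 — applied couple M₀=14 kN·m at a=12/5 m (b=L-a=8/5):
  M_2 = M₀x/L  [x≤a] = 14·1/4 = 7/2 kN·m
Load 3 — applied couple M₀=-19 kN·m at a=4/3 m (b=L-a=8/3):
  M_3 = M₀x/L  [x≤a] = (-19)·1/4 = -19/4 kN·m
Superposition: M = Σ M_i = 37/4 kN·m ≈ 9.250000 kN·m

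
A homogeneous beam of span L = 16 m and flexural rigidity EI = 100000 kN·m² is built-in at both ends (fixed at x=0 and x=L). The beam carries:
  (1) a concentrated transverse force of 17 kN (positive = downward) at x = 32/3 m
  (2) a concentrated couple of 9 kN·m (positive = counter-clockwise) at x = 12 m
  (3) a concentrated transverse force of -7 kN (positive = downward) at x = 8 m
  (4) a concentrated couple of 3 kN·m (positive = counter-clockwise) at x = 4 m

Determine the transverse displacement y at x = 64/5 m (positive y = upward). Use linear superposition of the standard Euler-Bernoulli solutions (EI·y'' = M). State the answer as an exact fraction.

y(64/5) = -29561/31640625 m

Load 1 — point force P=17 kN at a=32/3 m (b=L-a=16/3):
  y_1 = -Pa²(L-x)²(3bL-(3b+a)(L-x))/(6L³EI)  [x>a] = -17·(32/3)²·(16-(64/5))²·(3·(16/3)·16-(3·(16/3)+(32/3))·(16-(64/5)))/(6·16³·100000) = -8704/6328125 m
Load 2 — applied couple M₀=9 kN·m at a=12 m (b=L-a=4):
  y_2 = (R_Ax³/6 - M_Ax²/2 - M₀(x-a)²/2)/EI  [x>a] with R_A=81/128, M_A=45/16 = ((81/128)·(64/5)³/6 - (45/16)·(64/5)²/2 - 9·((64/5)-12)²/2)/100000 = -189/1562500 m
Load 3 — point force P=-7 kN at a=8 m (b=L-a=8):
  y_3 = -Pa²(L-x)²(3bL-(3b+a)(L-x))/(6L³EI)  [x>a] = -(-7)·8²·(16-(64/5))²·(3·8·16-(3·8+8)·(16-(64/5)))/(6·16³·100000) = 616/1171875 m
Load 4 — applied couple M₀=3 kN·m at a=4 m (b=L-a=12):
  y_4 = (R_Ax³/6 - M_Ax²/2 - M₀(x-a)²/2)/EI  [x>a] with R_A=27/128, M_A=-9/16 = ((27/128)·(64/5)³/6 - (-9/16)·(64/5)²/2 - 3·((64/5)-4)²/2)/100000 = 57/1562500 m
Superposition: y = Σ y_i = -29561/31640625 m ≈ -0.000934 m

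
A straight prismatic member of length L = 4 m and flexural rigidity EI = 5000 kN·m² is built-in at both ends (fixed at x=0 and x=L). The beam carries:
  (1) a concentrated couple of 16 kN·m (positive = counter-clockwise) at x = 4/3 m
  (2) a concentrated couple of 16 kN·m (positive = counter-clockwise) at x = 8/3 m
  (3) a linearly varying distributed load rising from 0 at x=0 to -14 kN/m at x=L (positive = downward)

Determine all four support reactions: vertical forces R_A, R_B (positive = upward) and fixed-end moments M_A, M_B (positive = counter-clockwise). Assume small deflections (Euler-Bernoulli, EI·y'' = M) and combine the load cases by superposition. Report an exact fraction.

Load 1 — applied couple M₀=16 kN·m at a=4/3 m (b=L-a=8/3):
  R_A = 6M₀ab/L³ = 6·16·(4/3)·(8/3)/4³ = 16/3 kN
  M_A = M₀b(2a-b)/L² = 16·(8/3)·(2·(4/3)-(8/3))/4² = 0 kN·m
  R_B = -6M₀ab/L³ = -6·16·(4/3)·(8/3)/4³ = -16/3 kN
  M_B = M₀a(2b-a)/L² = 16·(4/3)·(2·(8/3)-(4/3))/4² = 16/3 kN·m
Load 2 — applied couple M₀=16 kN·m at a=8/3 m (b=L-a=4/3):
  R_A = 6M₀ab/L³ = 6·16·(8/3)·(4/3)/4³ = 16/3 kN
  M_A = M₀b(2a-b)/L² = 16·(4/3)·(2·(8/3)-(4/3))/4² = 16/3 kN·m
  R_B = -6M₀ab/L³ = -6·16·(8/3)·(4/3)/4³ = -16/3 kN
  M_B = M₀a(2b-a)/L² = 16·(8/3)·(2·(4/3)-(8/3))/4² = 0 kN·m
Load 3 — triangular load w₀=-14 kN/m (0→w₀ over full span):
  R_A = 3w₀L/20 = 3·(-14)·4/20 = -42/5 kN
  M_A = w₀L²/30 = (-14)·4²/30 = -112/15 kN·m
  R_B = 7w₀L/20 = 7·(-14)·4/20 = -98/5 kN
  M_B = -w₀L²/20 = -(-14)·4²/20 = 56/5 kN·m
Superposition: R_A = 34/15 kN, M_A = -32/15 kN·m, R_B = -454/15 kN, M_B = 248/15 kN·m

R_A = 34/15 kN, M_A = -32/15 kN·m, R_B = -454/15 kN, M_B = 248/15 kN·m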